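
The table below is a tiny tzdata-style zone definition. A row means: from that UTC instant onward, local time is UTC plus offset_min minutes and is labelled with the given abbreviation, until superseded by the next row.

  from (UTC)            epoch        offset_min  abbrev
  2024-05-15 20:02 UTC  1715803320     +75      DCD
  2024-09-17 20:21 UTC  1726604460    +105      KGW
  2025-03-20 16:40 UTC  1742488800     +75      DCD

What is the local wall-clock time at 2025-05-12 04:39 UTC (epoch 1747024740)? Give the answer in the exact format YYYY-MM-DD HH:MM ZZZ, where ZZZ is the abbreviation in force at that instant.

2025-05-12 05:54 DCD

Query: 2025-05-12 04:39 UTC
Rule 3/3 (DCD, +01:15): 2025-03-20 16:40 UTC ≤ query < +∞
4·60 + 39 + 75 = 354 min
354 = 0·1440 + 354; 354 = 5·60 + 54 → 05:54, same day
→ 2025-05-12 05:54 DCD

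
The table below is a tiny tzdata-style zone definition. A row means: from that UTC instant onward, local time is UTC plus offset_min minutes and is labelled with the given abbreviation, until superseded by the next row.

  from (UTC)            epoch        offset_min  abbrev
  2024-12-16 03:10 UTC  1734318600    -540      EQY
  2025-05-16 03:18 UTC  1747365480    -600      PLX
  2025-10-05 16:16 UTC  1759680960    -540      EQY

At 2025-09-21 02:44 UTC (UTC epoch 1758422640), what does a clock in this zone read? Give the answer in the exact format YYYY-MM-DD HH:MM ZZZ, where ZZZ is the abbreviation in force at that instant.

Query: 2025-09-21 02:44 UTC
Rule 2/3 (PLX, -10:00): 2025-05-16 03:18 UTC ≤ query < 2025-10-05 16:16 UTC
2·60 + 44 - 600 = -436 min
-436 = -1·1440 + 1004; 1004 = 16·60 + 44 → 16:44, 2025-09-21 - 1 day = 2025-09-20
→ 2025-09-20 16:44 PLX

2025-09-20 16:44 PLX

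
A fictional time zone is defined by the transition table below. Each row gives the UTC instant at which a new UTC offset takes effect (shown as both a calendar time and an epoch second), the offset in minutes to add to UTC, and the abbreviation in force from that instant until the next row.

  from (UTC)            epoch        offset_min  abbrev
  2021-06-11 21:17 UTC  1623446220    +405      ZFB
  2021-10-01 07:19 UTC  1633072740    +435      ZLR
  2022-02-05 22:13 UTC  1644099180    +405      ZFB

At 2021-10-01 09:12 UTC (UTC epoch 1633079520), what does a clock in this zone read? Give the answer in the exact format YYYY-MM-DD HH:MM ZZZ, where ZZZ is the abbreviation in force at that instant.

Query: 2021-10-01 09:12 UTC
Rule 2/3 (ZLR, +07:15): 2021-10-01 07:19 UTC ≤ query < 2022-02-05 22:13 UTC
9·60 + 12 + 435 = 987 min
987 = 0·1440 + 987; 987 = 16·60 + 27 → 16:27, same day
→ 2021-10-01 16:27 ZLR

2021-10-01 16:27 ZLR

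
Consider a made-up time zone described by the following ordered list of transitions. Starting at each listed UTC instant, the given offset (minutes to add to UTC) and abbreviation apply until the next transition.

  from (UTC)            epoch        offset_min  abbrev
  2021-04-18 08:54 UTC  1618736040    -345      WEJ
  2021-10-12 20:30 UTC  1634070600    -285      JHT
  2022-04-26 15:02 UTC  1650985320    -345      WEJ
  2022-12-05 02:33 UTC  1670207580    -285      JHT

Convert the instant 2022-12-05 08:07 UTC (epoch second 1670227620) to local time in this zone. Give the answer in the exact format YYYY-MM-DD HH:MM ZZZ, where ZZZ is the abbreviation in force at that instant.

Query: 2022-12-05 08:07 UTC
Rule 4/4 (JHT, -04:45): 2022-12-05 02:33 UTC ≤ query < +∞
8·60 + 7 - 285 = 202 min
202 = 0·1440 + 202; 202 = 3·60 + 22 → 03:22, same day
→ 2022-12-05 03:22 JHT

2022-12-05 03:22 JHT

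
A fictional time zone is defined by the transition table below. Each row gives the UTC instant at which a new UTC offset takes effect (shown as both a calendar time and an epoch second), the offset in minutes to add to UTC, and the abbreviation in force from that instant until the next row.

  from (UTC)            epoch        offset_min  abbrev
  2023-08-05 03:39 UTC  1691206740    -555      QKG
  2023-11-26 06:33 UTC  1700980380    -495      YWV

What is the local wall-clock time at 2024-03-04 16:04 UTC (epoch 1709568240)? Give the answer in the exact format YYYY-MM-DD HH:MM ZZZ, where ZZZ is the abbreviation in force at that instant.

Query: 2024-03-04 16:04 UTC
Rule 2/2 (YWV, -08:15): 2023-11-26 06:33 UTC ≤ query < +∞
16·60 + 4 - 495 = 469 min
469 = 0·1440 + 469; 469 = 7·60 + 49 → 07:49, same day
→ 2024-03-04 07:49 YWV

2024-03-04 07:49 YWV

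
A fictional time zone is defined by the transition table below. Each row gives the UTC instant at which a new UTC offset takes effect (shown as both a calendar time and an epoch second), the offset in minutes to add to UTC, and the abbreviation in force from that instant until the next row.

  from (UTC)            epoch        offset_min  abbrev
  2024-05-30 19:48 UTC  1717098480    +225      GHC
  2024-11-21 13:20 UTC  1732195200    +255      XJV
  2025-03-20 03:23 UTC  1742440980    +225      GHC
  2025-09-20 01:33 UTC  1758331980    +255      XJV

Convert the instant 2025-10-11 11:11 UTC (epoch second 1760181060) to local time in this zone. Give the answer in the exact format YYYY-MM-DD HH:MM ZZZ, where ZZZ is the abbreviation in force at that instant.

2025-10-11 15:26 XJV

Query: 2025-10-11 11:11 UTC
Rule 4/4 (XJV, +04:15): 2025-09-20 01:33 UTC ≤ query < +∞
11·60 + 11 + 255 = 926 min
926 = 0·1440 + 926; 926 = 15·60 + 26 → 15:26, same day
→ 2025-10-11 15:26 XJV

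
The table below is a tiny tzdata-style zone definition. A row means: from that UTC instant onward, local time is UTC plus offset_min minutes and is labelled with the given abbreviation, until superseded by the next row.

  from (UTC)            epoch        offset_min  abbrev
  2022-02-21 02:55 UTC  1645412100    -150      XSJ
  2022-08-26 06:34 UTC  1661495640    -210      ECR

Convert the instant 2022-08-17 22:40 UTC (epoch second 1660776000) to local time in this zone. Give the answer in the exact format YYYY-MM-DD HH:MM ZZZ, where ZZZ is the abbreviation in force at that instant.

2022-08-17 20:10 XSJ

Query: 2022-08-17 22:40 UTC
Rule 1/2 (XSJ, -02:30): 2022-02-21 02:55 UTC ≤ query < 2022-08-26 06:34 UTC
22·60 + 40 - 150 = 1210 min
1210 = 0·1440 + 1210; 1210 = 20·60 + 10 → 20:10, same day
→ 2022-08-17 20:10 XSJ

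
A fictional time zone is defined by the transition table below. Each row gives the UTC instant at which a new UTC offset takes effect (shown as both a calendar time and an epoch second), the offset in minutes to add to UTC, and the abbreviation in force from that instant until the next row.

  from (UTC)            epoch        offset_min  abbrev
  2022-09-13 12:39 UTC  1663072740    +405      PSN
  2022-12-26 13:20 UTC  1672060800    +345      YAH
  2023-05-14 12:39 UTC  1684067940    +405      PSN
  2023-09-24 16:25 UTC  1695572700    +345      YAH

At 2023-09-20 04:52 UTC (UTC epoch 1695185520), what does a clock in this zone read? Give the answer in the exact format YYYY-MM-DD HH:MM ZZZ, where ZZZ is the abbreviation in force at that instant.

2023-09-20 11:37 PSN

Query: 2023-09-20 04:52 UTC
Rule 3/4 (PSN, +06:45): 2023-05-14 12:39 UTC ≤ query < 2023-09-24 16:25 UTC
4·60 + 52 + 405 = 697 min
697 = 0·1440 + 697; 697 = 11·60 + 37 → 11:37, same day
→ 2023-09-20 11:37 PSN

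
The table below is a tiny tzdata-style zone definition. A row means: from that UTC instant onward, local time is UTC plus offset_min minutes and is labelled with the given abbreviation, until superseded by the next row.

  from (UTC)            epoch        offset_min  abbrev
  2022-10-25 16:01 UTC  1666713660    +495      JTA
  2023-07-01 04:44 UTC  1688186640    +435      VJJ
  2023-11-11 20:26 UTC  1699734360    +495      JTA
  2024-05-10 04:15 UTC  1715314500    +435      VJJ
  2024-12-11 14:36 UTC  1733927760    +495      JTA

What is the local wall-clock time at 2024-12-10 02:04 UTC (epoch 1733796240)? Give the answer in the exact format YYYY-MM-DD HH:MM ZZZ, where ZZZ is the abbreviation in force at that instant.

2024-12-10 09:19 VJJ

Query: 2024-12-10 02:04 UTC
Rule 4/5 (VJJ, +07:15): 2024-05-10 04:15 UTC ≤ query < 2024-12-11 14:36 UTC
2·60 + 4 + 435 = 559 min
559 = 0·1440 + 559; 559 = 9·60 + 19 → 09:19, same day
→ 2024-12-10 09:19 VJJ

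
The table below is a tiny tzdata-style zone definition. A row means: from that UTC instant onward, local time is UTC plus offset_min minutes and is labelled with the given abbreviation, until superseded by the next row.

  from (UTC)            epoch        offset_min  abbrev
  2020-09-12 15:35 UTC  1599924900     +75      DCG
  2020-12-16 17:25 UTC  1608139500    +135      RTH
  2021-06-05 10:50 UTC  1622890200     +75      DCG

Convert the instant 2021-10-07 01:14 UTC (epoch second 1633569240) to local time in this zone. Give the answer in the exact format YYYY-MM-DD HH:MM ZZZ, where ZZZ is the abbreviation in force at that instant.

2021-10-07 02:29 DCG

Query: 2021-10-07 01:14 UTC
Rule 3/3 (DCG, +01:15): 2021-06-05 10:50 UTC ≤ query < +∞
1·60 + 14 + 75 = 149 min
149 = 0·1440 + 149; 149 = 2·60 + 29 → 02:29, same day
→ 2021-10-07 02:29 DCG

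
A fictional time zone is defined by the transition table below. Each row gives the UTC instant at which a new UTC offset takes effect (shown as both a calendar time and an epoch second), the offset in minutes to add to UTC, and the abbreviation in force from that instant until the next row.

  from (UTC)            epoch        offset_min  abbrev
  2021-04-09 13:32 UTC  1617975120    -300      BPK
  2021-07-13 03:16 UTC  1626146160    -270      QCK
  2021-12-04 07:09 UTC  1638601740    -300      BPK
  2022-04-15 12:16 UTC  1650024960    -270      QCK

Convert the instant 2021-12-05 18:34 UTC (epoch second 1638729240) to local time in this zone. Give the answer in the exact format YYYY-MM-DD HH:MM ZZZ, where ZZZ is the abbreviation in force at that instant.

2021-12-05 13:34 BPK

Query: 2021-12-05 18:34 UTC
Rule 3/4 (BPK, -05:00): 2021-12-04 07:09 UTC ≤ query < 2022-04-15 12:16 UTC
18·60 + 34 - 300 = 814 min
814 = 0·1440 + 814; 814 = 13·60 + 34 → 13:34, same day
→ 2021-12-05 13:34 BPK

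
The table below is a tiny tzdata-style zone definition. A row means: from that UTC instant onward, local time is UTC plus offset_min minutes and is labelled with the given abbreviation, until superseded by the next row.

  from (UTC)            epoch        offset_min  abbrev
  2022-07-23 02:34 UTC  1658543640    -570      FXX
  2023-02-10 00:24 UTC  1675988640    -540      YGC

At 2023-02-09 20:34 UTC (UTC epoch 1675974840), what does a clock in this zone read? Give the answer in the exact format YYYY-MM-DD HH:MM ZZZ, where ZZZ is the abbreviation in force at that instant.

2023-02-09 11:04 FXX

Query: 2023-02-09 20:34 UTC
Rule 1/2 (FXX, -09:30): 2022-07-23 02:34 UTC ≤ query < 2023-02-10 00:24 UTC
20·60 + 34 - 570 = 664 min
664 = 0·1440 + 664; 664 = 11·60 + 4 → 11:04, same day
→ 2023-02-09 11:04 FXX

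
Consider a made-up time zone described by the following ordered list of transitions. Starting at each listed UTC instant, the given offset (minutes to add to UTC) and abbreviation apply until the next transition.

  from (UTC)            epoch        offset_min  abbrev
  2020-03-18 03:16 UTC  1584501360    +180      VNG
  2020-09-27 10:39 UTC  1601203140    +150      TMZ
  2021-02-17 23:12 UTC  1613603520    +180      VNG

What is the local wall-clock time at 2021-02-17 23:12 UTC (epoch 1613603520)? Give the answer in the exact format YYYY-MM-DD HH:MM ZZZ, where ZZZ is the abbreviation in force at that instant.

2021-02-18 02:12 VNG

Query: 2021-02-17 23:12 UTC
Rule 3/3 (VNG, +03:00): 2021-02-17 23:12 UTC ≤ query < +∞
23·60 + 12 + 180 = 1572 min
1572 = 1·1440 + 132; 132 = 2·60 + 12 → 02:12, 2021-02-17 + 1 day = 2021-02-18
→ 2021-02-18 02:12 VNG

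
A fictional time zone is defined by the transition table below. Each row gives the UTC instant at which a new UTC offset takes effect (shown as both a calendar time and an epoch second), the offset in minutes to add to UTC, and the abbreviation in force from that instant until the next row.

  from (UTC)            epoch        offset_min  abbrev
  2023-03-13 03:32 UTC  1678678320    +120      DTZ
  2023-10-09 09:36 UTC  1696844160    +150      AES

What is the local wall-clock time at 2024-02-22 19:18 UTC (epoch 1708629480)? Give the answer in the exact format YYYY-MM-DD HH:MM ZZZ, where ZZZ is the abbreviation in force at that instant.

Query: 2024-02-22 19:18 UTC
Rule 2/2 (AES, +02:30): 2023-10-09 09:36 UTC ≤ query < +∞
19·60 + 18 + 150 = 1308 min
1308 = 0·1440 + 1308; 1308 = 21·60 + 48 → 21:48, same day
→ 2024-02-22 21:48 AES

2024-02-22 21:48 AES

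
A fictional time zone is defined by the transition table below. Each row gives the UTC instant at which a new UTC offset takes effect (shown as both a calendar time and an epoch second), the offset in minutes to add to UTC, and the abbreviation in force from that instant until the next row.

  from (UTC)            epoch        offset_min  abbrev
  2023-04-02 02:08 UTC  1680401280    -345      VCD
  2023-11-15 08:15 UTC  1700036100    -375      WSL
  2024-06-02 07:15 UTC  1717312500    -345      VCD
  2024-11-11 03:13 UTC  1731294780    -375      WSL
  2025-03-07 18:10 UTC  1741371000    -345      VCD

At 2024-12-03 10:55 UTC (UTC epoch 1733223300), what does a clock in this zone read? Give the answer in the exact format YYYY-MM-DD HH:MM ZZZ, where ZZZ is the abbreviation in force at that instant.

2024-12-03 04:40 WSL

Query: 2024-12-03 10:55 UTC
Rule 4/5 (WSL, -06:15): 2024-11-11 03:13 UTC ≤ query < 2025-03-07 18:10 UTC
10·60 + 55 - 375 = 280 min
280 = 0·1440 + 280; 280 = 4·60 + 40 → 04:40, same day
→ 2024-12-03 04:40 WSL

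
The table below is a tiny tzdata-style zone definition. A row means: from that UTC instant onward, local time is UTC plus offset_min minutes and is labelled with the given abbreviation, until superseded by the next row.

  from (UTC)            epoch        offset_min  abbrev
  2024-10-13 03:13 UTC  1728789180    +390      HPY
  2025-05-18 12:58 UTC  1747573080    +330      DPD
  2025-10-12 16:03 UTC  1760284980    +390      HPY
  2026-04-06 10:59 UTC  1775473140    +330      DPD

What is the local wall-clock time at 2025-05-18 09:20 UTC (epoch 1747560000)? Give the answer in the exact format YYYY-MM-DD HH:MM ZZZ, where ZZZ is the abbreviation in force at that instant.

2025-05-18 15:50 HPY

Query: 2025-05-18 09:20 UTC
Rule 1/4 (HPY, +06:30): 2024-10-13 03:13 UTC ≤ query < 2025-05-18 12:58 UTC
9·60 + 20 + 390 = 950 min
950 = 0·1440 + 950; 950 = 15·60 + 50 → 15:50, same day
→ 2025-05-18 15:50 HPY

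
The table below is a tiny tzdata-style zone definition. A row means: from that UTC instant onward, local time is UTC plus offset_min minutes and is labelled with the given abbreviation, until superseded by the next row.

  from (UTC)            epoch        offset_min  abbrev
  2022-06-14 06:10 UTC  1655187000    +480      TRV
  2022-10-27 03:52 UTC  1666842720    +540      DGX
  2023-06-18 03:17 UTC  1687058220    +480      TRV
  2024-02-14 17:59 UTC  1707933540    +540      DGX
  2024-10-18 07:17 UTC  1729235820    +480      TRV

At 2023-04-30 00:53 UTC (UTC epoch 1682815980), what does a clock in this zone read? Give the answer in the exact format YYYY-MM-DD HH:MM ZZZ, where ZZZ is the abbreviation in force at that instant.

Query: 2023-04-30 00:53 UTC
Rule 2/5 (DGX, +09:00): 2022-10-27 03:52 UTC ≤ query < 2023-06-18 03:17 UTC
0·60 + 53 + 540 = 593 min
593 = 0·1440 + 593; 593 = 9·60 + 53 → 09:53, same day
→ 2023-04-30 09:53 DGX

2023-04-30 09:53 DGX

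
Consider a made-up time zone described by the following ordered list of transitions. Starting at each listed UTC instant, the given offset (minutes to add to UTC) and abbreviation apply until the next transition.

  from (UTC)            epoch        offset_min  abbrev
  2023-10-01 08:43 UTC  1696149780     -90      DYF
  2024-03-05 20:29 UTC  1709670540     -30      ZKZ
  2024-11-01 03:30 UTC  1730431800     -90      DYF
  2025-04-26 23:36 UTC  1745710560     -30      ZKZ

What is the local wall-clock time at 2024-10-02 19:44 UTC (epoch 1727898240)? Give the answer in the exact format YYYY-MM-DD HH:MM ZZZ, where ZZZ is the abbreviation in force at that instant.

2024-10-02 19:14 ZKZ

Query: 2024-10-02 19:44 UTC
Rule 2/4 (ZKZ, -00:30): 2024-03-05 20:29 UTC ≤ query < 2024-11-01 03:30 UTC
19·60 + 44 - 30 = 1154 min
1154 = 0·1440 + 1154; 1154 = 19·60 + 14 → 19:14, same day
→ 2024-10-02 19:14 ZKZ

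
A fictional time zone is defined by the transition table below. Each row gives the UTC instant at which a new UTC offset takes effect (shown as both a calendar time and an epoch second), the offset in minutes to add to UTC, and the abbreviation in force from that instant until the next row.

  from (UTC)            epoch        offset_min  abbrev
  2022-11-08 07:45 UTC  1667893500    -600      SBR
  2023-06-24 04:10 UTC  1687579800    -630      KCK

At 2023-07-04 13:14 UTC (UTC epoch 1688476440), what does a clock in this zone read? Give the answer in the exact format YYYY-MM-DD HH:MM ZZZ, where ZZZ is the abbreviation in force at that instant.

Query: 2023-07-04 13:14 UTC
Rule 2/2 (KCK, -10:30): 2023-06-24 04:10 UTC ≤ query < +∞
13·60 + 14 - 630 = 164 min
164 = 0·1440 + 164; 164 = 2·60 + 44 → 02:44, same day
→ 2023-07-04 02:44 KCK

2023-07-04 02:44 KCK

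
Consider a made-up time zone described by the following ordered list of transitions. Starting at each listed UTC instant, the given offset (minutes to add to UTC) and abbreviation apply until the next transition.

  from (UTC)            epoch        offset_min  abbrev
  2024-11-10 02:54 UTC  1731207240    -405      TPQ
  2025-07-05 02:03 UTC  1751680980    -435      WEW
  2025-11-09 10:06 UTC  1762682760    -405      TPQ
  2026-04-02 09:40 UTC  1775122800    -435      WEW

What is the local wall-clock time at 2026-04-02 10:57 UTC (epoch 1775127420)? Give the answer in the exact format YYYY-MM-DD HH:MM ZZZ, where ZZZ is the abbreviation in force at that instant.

Query: 2026-04-02 10:57 UTC
Rule 4/4 (WEW, -07:15): 2026-04-02 09:40 UTC ≤ query < +∞
10·60 + 57 - 435 = 222 min
222 = 0·1440 + 222; 222 = 3·60 + 42 → 03:42, same day
→ 2026-04-02 03:42 WEW

2026-04-02 03:42 WEW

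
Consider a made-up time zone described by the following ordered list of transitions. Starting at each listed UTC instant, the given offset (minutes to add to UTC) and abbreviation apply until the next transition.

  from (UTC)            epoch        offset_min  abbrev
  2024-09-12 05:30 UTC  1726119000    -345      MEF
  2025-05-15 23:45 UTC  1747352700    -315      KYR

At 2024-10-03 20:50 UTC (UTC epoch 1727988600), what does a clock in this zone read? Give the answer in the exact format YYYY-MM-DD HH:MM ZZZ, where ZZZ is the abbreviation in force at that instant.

2024-10-03 15:05 MEF

Query: 2024-10-03 20:50 UTC
Rule 1/2 (MEF, -05:45): 2024-09-12 05:30 UTC ≤ query < 2025-05-15 23:45 UTC
20·60 + 50 - 345 = 905 min
905 = 0·1440 + 905; 905 = 15·60 + 5 → 15:05, same day
→ 2024-10-03 15:05 MEF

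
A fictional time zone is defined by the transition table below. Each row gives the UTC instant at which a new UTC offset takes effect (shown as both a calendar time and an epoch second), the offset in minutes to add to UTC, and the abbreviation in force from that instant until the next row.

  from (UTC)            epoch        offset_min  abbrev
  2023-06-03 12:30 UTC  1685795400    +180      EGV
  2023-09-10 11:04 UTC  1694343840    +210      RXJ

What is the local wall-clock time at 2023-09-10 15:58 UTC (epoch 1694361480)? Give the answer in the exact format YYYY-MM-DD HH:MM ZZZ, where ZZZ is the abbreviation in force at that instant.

Query: 2023-09-10 15:58 UTC
Rule 2/2 (RXJ, +03:30): 2023-09-10 11:04 UTC ≤ query < +∞
15·60 + 58 + 210 = 1168 min
1168 = 0·1440 + 1168; 1168 = 19·60 + 28 → 19:28, same day
→ 2023-09-10 19:28 RXJ

2023-09-10 19:28 RXJ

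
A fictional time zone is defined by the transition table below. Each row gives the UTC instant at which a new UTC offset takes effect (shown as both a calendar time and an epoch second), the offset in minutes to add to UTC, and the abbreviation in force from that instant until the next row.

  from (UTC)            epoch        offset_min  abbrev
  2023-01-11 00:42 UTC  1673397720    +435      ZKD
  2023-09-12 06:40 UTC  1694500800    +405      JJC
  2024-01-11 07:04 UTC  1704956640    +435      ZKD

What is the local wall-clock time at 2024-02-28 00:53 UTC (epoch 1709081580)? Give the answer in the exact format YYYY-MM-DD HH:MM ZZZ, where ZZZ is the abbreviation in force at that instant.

Query: 2024-02-28 00:53 UTC
Rule 3/3 (ZKD, +07:15): 2024-01-11 07:04 UTC ≤ query < +∞
0·60 + 53 + 435 = 488 min
488 = 0·1440 + 488; 488 = 8·60 + 8 → 08:08, same day
→ 2024-02-28 08:08 ZKD

2024-02-28 08:08 ZKD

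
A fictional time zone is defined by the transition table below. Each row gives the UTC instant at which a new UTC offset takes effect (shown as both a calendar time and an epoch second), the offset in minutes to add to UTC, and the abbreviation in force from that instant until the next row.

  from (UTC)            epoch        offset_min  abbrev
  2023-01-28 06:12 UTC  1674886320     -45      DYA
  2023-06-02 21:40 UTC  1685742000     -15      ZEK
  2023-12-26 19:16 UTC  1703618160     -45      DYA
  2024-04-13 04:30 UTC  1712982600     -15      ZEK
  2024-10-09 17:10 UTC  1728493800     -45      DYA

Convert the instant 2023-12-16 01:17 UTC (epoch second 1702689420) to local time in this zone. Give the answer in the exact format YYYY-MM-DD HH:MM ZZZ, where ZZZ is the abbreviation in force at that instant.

Query: 2023-12-16 01:17 UTC
Rule 2/5 (ZEK, -00:15): 2023-06-02 21:40 UTC ≤ query < 2023-12-26 19:16 UTC
1·60 + 17 - 15 = 62 min
62 = 0·1440 + 62; 62 = 1·60 + 2 → 01:02, same day
→ 2023-12-16 01:02 ZEK

2023-12-16 01:02 ZEK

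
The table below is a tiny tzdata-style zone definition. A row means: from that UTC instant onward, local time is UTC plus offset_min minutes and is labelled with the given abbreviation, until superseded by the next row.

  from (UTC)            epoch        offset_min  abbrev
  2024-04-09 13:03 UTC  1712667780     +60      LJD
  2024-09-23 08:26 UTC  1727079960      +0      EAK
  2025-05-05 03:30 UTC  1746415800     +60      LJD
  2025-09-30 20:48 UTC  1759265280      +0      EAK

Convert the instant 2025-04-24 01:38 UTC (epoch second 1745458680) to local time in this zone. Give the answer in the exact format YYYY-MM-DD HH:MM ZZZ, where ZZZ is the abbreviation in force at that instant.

2025-04-24 01:38 EAK

Query: 2025-04-24 01:38 UTC
Rule 2/4 (EAK, +00:00): 2024-09-23 08:26 UTC ≤ query < 2025-05-05 03:30 UTC
1·60 + 38 + 0 = 98 min
98 = 0·1440 + 98; 98 = 1·60 + 38 → 01:38, same day
→ 2025-04-24 01:38 EAK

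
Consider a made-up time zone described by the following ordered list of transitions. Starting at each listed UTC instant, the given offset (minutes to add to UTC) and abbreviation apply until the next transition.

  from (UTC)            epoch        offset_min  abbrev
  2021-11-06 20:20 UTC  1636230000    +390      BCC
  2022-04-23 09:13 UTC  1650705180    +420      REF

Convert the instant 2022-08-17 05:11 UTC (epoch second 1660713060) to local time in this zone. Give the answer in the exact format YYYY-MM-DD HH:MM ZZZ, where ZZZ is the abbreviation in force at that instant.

Query: 2022-08-17 05:11 UTC
Rule 2/2 (REF, +07:00): 2022-04-23 09:13 UTC ≤ query < +∞
5·60 + 11 + 420 = 731 min
731 = 0·1440 + 731; 731 = 12·60 + 11 → 12:11, same day
→ 2022-08-17 12:11 REF

2022-08-17 12:11 REF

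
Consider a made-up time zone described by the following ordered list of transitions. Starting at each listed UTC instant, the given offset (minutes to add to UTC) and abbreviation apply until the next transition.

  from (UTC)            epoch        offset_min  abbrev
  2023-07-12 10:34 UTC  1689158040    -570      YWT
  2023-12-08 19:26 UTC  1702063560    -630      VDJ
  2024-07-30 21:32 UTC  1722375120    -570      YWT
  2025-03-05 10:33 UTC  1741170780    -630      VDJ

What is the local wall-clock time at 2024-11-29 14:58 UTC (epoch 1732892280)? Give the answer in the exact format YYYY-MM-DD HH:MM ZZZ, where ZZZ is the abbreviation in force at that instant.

Query: 2024-11-29 14:58 UTC
Rule 3/4 (YWT, -09:30): 2024-07-30 21:32 UTC ≤ query < 2025-03-05 10:33 UTC
14·60 + 58 - 570 = 328 min
328 = 0·1440 + 328; 328 = 5·60 + 28 → 05:28, same day
→ 2024-11-29 05:28 YWT

2024-11-29 05:28 YWT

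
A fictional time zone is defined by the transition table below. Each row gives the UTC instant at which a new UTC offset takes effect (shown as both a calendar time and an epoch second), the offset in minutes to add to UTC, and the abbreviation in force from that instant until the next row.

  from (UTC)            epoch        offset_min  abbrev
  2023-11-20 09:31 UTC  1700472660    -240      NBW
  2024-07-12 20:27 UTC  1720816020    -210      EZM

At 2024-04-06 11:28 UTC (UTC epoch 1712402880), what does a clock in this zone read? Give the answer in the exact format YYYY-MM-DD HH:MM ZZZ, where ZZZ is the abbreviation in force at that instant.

2024-04-06 07:28 NBW

Query: 2024-04-06 11:28 UTC
Rule 1/2 (NBW, -04:00): 2023-11-20 09:31 UTC ≤ query < 2024-07-12 20:27 UTC
11·60 + 28 - 240 = 448 min
448 = 0·1440 + 448; 448 = 7·60 + 28 → 07:28, same day
→ 2024-04-06 07:28 NBW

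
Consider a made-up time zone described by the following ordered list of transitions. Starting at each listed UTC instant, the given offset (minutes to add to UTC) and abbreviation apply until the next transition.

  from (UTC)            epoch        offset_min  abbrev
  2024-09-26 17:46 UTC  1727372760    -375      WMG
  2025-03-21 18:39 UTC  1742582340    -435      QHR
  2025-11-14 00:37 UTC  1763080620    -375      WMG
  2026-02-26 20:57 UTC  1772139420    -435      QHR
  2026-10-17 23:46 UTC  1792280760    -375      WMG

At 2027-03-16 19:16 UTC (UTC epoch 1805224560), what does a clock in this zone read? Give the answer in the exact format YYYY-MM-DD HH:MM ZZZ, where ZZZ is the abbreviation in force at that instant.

Query: 2027-03-16 19:16 UTC
Rule 5/5 (WMG, -06:15): 2026-10-17 23:46 UTC ≤ query < +∞
19·60 + 16 - 375 = 781 min
781 = 0·1440 + 781; 781 = 13·60 + 1 → 13:01, same day
→ 2027-03-16 13:01 WMG

2027-03-16 13:01 WMG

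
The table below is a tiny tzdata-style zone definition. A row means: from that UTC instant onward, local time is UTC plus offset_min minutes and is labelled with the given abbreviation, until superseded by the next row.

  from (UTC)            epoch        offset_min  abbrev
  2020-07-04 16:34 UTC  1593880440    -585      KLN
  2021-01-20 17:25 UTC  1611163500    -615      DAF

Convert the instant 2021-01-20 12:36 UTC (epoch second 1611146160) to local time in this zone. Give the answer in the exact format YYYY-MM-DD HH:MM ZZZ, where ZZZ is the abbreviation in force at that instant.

2021-01-20 02:51 KLN

Query: 2021-01-20 12:36 UTC
Rule 1/2 (KLN, -09:45): 2020-07-04 16:34 UTC ≤ query < 2021-01-20 17:25 UTC
12·60 + 36 - 585 = 171 min
171 = 0·1440 + 171; 171 = 2·60 + 51 → 02:51, same day
→ 2021-01-20 02:51 KLN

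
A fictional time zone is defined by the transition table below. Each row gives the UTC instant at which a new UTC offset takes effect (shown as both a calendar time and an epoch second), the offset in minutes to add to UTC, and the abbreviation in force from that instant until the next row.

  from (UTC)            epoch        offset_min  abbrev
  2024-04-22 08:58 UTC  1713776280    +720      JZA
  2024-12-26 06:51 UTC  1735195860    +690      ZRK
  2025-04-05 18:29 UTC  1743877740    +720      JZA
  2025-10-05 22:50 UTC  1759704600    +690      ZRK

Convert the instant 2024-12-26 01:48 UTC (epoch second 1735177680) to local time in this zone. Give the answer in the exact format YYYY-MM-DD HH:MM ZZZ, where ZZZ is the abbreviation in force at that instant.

2024-12-26 13:48 JZA

Query: 2024-12-26 01:48 UTC
Rule 1/4 (JZA, +12:00): 2024-04-22 08:58 UTC ≤ query < 2024-12-26 06:51 UTC
1·60 + 48 + 720 = 828 min
828 = 0·1440 + 828; 828 = 13·60 + 48 → 13:48, same day
→ 2024-12-26 13:48 JZA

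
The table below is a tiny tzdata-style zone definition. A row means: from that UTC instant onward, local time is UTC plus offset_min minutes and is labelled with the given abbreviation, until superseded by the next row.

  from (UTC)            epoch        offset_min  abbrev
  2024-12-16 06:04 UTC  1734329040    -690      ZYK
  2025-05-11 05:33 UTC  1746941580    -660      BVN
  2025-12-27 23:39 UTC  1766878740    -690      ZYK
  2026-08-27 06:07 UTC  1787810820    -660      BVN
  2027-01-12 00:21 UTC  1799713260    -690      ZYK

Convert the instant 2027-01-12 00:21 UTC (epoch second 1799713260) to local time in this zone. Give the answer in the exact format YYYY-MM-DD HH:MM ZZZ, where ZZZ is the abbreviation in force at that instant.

Query: 2027-01-12 00:21 UTC
Rule 5/5 (ZYK, -11:30): 2027-01-12 00:21 UTC ≤ query < +∞
0·60 + 21 - 690 = -669 min
-669 = -1·1440 + 771; 771 = 12·60 + 51 → 12:51, 2027-01-12 - 1 day = 2027-01-11
→ 2027-01-11 12:51 ZYK

2027-01-11 12:51 ZYK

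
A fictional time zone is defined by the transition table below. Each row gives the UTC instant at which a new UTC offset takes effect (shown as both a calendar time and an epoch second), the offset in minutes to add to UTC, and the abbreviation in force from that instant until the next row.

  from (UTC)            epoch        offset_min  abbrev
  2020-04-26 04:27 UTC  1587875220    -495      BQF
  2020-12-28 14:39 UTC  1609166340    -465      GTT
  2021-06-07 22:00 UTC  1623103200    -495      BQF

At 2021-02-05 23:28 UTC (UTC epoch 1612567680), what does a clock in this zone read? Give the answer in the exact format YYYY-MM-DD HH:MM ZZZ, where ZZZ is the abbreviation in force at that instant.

2021-02-05 15:43 GTT

Query: 2021-02-05 23:28 UTC
Rule 2/3 (GTT, -07:45): 2020-12-28 14:39 UTC ≤ query < 2021-06-07 22:00 UTC
23·60 + 28 - 465 = 943 min
943 = 0·1440 + 943; 943 = 15·60 + 43 → 15:43, same day
→ 2021-02-05 15:43 GTT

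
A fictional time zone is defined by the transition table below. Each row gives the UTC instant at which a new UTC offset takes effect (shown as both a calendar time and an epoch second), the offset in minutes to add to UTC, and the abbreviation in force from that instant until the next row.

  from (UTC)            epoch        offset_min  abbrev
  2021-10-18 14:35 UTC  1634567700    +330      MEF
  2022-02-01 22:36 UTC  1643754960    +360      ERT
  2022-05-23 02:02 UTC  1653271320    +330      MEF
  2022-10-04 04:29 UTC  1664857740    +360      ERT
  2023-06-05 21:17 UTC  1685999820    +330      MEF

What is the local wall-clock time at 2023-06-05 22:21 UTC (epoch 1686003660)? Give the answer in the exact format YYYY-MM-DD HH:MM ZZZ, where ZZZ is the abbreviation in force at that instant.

Query: 2023-06-05 22:21 UTC
Rule 5/5 (MEF, +05:30): 2023-06-05 21:17 UTC ≤ query < +∞
22·60 + 21 + 330 = 1671 min
1671 = 1·1440 + 231; 231 = 3·60 + 51 → 03:51, 2023-06-05 + 1 day = 2023-06-06
→ 2023-06-06 03:51 MEF

2023-06-06 03:51 MEF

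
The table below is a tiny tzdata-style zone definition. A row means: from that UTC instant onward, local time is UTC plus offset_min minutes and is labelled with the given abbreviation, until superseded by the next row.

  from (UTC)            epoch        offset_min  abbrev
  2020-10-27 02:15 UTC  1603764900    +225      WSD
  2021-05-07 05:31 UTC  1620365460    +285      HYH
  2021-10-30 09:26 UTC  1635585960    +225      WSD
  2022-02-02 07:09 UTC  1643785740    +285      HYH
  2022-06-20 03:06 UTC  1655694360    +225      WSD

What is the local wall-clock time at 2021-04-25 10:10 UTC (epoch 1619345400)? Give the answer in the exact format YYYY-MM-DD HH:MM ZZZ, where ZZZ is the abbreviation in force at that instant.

Query: 2021-04-25 10:10 UTC
Rule 1/5 (WSD, +03:45): 2020-10-27 02:15 UTC ≤ query < 2021-05-07 05:31 UTC
10·60 + 10 + 225 = 835 min
835 = 0·1440 + 835; 835 = 13·60 + 55 → 13:55, same day
→ 2021-04-25 13:55 WSD

2021-04-25 13:55 WSD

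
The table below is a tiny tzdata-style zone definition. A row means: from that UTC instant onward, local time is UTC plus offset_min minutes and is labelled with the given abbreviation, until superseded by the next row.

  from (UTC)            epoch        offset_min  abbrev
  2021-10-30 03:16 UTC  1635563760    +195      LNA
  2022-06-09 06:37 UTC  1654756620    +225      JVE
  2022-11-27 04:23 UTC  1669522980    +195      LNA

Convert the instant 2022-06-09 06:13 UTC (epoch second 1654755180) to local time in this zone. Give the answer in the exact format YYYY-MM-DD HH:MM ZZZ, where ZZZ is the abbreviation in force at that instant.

Query: 2022-06-09 06:13 UTC
Rule 1/3 (LNA, +03:15): 2021-10-30 03:16 UTC ≤ query < 2022-06-09 06:37 UTC
6·60 + 13 + 195 = 568 min
568 = 0·1440 + 568; 568 = 9·60 + 28 → 09:28, same day
→ 2022-06-09 09:28 LNA

2022-06-09 09:28 LNA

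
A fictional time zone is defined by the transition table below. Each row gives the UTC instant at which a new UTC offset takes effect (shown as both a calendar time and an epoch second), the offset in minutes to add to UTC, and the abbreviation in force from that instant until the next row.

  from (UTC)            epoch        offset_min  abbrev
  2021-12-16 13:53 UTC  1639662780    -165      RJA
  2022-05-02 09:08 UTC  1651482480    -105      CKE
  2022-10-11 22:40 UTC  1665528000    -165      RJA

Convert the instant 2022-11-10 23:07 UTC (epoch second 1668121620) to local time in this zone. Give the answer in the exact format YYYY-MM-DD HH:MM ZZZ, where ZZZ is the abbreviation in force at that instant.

Query: 2022-11-10 23:07 UTC
Rule 3/3 (RJA, -02:45): 2022-10-11 22:40 UTC ≤ query < +∞
23·60 + 7 - 165 = 1222 min
1222 = 0·1440 + 1222; 1222 = 20·60 + 22 → 20:22, same day
→ 2022-11-10 20:22 RJA

2022-11-10 20:22 RJA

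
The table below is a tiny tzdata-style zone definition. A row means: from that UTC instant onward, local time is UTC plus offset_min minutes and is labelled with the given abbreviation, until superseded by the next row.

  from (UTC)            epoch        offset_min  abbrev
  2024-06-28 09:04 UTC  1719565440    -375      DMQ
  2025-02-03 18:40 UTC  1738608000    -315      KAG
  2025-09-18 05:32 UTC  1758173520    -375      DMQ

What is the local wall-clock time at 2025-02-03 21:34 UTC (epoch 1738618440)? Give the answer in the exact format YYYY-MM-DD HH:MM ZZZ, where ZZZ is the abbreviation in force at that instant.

Query: 2025-02-03 21:34 UTC
Rule 2/3 (KAG, -05:15): 2025-02-03 18:40 UTC ≤ query < 2025-09-18 05:32 UTC
21·60 + 34 - 315 = 979 min
979 = 0·1440 + 979; 979 = 16·60 + 19 → 16:19, same day
→ 2025-02-03 16:19 KAG

2025-02-03 16:19 KAG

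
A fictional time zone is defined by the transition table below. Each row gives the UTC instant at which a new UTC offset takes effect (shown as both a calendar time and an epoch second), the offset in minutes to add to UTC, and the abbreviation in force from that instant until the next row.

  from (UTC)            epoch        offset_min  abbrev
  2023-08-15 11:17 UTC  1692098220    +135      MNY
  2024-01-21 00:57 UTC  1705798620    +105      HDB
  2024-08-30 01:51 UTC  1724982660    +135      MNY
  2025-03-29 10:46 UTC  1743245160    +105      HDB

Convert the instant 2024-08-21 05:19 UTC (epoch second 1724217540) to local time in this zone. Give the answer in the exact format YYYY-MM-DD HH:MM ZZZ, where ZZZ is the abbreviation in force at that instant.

Query: 2024-08-21 05:19 UTC
Rule 2/4 (HDB, +01:45): 2024-01-21 00:57 UTC ≤ query < 2024-08-30 01:51 UTC
5·60 + 19 + 105 = 424 min
424 = 0·1440 + 424; 424 = 7·60 + 4 → 07:04, same day
→ 2024-08-21 07:04 HDB

2024-08-21 07:04 HDB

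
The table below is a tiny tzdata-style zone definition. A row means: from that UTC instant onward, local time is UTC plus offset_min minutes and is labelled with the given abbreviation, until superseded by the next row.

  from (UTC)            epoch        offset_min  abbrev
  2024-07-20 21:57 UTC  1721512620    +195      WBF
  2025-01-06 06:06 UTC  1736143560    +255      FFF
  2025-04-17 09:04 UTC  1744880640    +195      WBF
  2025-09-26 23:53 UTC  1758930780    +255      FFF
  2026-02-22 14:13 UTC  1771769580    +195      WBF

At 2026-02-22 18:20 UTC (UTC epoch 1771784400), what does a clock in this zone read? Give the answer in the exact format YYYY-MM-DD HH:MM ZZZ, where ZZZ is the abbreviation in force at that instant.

Query: 2026-02-22 18:20 UTC
Rule 5/5 (WBF, +03:15): 2026-02-22 14:13 UTC ≤ query < +∞
18·60 + 20 + 195 = 1295 min
1295 = 0·1440 + 1295; 1295 = 21·60 + 35 → 21:35, same day
→ 2026-02-22 21:35 WBF

2026-02-22 21:35 WBF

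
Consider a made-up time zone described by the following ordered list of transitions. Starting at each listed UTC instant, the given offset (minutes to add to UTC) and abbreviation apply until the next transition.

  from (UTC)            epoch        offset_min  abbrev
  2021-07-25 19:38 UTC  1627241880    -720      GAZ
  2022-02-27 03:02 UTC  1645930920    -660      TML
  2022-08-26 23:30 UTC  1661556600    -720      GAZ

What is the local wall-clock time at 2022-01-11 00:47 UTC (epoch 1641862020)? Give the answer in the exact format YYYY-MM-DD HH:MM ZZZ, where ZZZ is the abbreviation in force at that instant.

2022-01-10 12:47 GAZ

Query: 2022-01-11 00:47 UTC
Rule 1/3 (GAZ, -12:00): 2021-07-25 19:38 UTC ≤ query < 2022-02-27 03:02 UTC
0·60 + 47 - 720 = -673 min
-673 = -1·1440 + 767; 767 = 12·60 + 47 → 12:47, 2022-01-11 - 1 day = 2022-01-10
→ 2022-01-10 12:47 GAZ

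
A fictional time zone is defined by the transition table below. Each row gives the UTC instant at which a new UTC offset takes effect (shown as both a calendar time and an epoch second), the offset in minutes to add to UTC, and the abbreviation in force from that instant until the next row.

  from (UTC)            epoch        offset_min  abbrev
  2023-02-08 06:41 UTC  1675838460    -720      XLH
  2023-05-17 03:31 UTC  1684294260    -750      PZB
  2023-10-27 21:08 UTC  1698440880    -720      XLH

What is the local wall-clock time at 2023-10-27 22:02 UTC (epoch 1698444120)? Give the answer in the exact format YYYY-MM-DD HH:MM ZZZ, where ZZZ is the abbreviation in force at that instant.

2023-10-27 10:02 XLH

Query: 2023-10-27 22:02 UTC
Rule 3/3 (XLH, -12:00): 2023-10-27 21:08 UTC ≤ query < +∞
22·60 + 2 - 720 = 602 min
602 = 0·1440 + 602; 602 = 10·60 + 2 → 10:02, same day
→ 2023-10-27 10:02 XLH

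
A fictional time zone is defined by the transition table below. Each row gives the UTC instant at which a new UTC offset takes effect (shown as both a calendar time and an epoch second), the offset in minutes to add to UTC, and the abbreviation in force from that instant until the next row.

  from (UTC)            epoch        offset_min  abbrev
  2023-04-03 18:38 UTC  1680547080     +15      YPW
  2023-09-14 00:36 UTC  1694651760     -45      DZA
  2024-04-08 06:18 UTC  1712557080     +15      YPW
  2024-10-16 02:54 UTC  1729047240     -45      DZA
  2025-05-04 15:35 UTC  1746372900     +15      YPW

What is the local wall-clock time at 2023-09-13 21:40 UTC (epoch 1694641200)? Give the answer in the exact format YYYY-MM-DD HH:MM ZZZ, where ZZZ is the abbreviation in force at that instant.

2023-09-13 21:55 YPW

Query: 2023-09-13 21:40 UTC
Rule 1/5 (YPW, +00:15): 2023-04-03 18:38 UTC ≤ query < 2023-09-14 00:36 UTC
21·60 + 40 + 15 = 1315 min
1315 = 0·1440 + 1315; 1315 = 21·60 + 55 → 21:55, same day
→ 2023-09-13 21:55 YPW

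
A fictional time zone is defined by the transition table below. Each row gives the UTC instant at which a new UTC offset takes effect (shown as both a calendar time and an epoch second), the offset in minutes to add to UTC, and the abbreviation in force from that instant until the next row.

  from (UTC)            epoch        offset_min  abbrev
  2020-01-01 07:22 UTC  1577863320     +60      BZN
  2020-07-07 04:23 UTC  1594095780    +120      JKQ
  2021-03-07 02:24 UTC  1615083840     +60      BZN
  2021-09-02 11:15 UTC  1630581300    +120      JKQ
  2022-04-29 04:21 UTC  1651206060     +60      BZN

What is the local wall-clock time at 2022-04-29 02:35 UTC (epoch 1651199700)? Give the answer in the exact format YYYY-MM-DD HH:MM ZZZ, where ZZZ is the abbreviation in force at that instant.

Query: 2022-04-29 02:35 UTC
Rule 4/5 (JKQ, +02:00): 2021-09-02 11:15 UTC ≤ query < 2022-04-29 04:21 UTC
2·60 + 35 + 120 = 275 min
275 = 0·1440 + 275; 275 = 4·60 + 35 → 04:35, same day
→ 2022-04-29 04:35 JKQ

2022-04-29 04:35 JKQ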